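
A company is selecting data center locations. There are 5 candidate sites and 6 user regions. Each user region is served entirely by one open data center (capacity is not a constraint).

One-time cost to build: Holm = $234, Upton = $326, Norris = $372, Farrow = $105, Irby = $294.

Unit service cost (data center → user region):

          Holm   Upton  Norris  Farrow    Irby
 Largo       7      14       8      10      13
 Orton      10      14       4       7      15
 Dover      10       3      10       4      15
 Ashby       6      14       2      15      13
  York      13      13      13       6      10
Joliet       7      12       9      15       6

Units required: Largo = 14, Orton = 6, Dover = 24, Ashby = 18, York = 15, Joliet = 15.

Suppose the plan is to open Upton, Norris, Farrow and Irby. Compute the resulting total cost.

Each user region is assigned to its cheapest site among the open ones.
{Upton, Norris, Farrow, Irby}: Largo→Norris 8·14=112, Orton→Norris 4·6=24, Dover→Upton 3·24=72, Ashby→Norris 2·18=36, York→Farrow 6·15=90, Joliet→Irby 6·15=90. Service 424; fixed 1097; total 1521.

Total cost: 1521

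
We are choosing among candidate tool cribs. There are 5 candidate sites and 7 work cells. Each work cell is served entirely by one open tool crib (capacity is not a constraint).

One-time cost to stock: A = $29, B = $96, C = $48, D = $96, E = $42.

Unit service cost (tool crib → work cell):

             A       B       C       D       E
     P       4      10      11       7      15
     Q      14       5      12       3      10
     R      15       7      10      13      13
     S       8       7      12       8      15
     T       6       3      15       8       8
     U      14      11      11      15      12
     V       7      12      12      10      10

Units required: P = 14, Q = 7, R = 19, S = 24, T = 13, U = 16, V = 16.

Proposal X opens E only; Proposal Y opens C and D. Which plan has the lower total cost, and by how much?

Proposal X: {E}: P→E 15·14=210, Q→E 10·7=70, R→E 13·19=247, S→E 15·24=360, T→E 8·13=104, U→E 12·16=192, V→E 10·16=160. Service 1343; fixed 42; total 1385.
Proposal Y: {C, D}: P→D 7·14=98, Q→D 3·7=21, R→C 10·19=190, S→D 8·24=192, T→D 8·13=104, U→C 11·16=176, V→D 10·16=160. Service 941; fixed 144; total 1085.
Difference: |1385 − 1085| = 300.

Proposal Y is cheaper by 300.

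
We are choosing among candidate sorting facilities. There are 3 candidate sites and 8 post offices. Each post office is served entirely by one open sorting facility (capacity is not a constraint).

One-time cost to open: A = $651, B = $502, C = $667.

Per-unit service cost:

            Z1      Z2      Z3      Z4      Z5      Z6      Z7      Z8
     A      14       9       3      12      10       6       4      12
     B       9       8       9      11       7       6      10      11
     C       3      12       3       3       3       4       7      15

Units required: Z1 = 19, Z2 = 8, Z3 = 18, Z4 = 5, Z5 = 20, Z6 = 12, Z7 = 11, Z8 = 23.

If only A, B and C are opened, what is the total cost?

Each post office is assigned to its cheapest site among the open ones.
{A, B, C}: Z1→C 3·19=57, Z2→B 8·8=64, Z3→A 3·18=54, Z4→C 3·5=15, Z5→C 3·20=60, Z6→C 4·12=48, Z7→A 4·11=44, Z8→B 11·23=253. Service 595; fixed 1820; total 2415.

Total cost: 2415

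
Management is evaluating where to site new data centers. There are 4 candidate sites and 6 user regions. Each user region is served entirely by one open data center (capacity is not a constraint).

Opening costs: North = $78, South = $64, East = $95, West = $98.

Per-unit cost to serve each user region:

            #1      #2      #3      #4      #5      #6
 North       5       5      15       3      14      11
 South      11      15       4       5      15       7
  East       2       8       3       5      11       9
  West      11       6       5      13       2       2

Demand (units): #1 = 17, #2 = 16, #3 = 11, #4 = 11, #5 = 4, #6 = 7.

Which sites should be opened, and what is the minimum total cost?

Open East and West; minimum total cost 433.

For any fixed open set, each user region goes to its cheapest open site; total = fixed + service.
{East, West}: #1→East 2·17=34, #2→West 6·16=96, #3→East 3·11=33, #4→East 5·11=55, #5→West 2·4=8, #6→West 2·7=14. Service 240; fixed 193; total 433.
{North, West}: service 275 + fixed 176 = 451
{East}: #1→East 2·17=34, #2→East 8·16=128, #3→East 3·11=33, #4→East 5·11=55, #5→East 11·4=44, #6→East 9·7=63. Service 357; fixed 95; total 452.
{North, South, East, West}: service 202 + fixed 335 = 537
(All 15 nonempty subsets were checked; East and West is lowest.)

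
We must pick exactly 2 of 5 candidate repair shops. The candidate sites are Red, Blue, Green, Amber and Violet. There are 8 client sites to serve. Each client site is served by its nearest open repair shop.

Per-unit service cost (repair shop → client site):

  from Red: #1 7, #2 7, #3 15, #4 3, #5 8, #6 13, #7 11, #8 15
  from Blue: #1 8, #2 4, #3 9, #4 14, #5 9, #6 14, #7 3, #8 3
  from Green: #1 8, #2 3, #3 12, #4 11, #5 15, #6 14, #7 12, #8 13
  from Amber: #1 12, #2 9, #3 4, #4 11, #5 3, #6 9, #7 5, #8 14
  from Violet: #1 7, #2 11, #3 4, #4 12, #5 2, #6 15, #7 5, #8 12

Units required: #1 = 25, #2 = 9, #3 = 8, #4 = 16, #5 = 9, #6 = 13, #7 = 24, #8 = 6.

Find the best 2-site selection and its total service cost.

Choose Red and Blue; total service cost 662.

With exactly 2 open, each client site uses its cheapest among the chosen.
{Red, Blue}: #1→Red 7·25=175, #2→Blue 4·9=36, #3→Blue 9·8=72, #4→Red 3·16=48, #5→Red 8·9=72, #6→Red 13·13=169, #7→Blue 3·24=72, #8→Blue 3·6=18. Service cost 662.
{Red, Amber}: service cost 666
{Blue, Amber}: service cost 678
Among all 10 size-2 choices, {Red, Blue} is lowest.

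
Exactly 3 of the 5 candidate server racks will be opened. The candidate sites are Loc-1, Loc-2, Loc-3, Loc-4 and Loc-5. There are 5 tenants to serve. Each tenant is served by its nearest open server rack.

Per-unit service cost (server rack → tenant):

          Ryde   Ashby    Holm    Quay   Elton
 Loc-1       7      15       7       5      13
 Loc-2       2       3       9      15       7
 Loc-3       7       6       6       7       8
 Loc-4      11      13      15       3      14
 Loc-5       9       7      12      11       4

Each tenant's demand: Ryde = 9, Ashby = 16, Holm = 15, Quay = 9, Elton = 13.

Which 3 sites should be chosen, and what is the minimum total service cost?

With exactly 3 open, each tenant uses its cheapest among the chosen.
{Loc-1, Loc-2, Loc-5}: Ryde→Loc-2 2·9=18, Ashby→Loc-2 3·16=48, Holm→Loc-1 7·15=105, Quay→Loc-1 5·9=45, Elton→Loc-5 4·13=52. Service cost 268.
{Loc-2, Loc-3, Loc-5}: service cost 271
{Loc-2, Loc-3, Loc-4}: service cost 274
Among all 10 size-3 choices, {Loc-1, Loc-2, Loc-5} is lowest.

Choose Loc-1, Loc-2 and Loc-5; total service cost 268.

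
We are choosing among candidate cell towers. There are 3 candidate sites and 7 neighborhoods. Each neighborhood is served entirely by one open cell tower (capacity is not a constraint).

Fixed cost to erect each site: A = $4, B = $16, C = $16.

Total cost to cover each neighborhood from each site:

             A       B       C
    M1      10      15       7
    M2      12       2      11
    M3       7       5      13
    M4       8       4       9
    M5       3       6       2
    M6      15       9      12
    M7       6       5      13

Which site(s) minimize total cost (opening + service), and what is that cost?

Open A and B; minimum total cost 58.

For any fixed open set, each neighborhood goes to its cheapest open site; total = fixed + service.
{A, B}: M1→A 10, M2→B 2, M3→B 5, M4→B 4, M5→A 3, M6→B 9, M7→B 5. Service 38; fixed 20; total 58.
{B}: service 46 + fixed 16 = 62
{A}: service 61 + fixed 4 = 65
{A, B, C}: M1→C 7, M2→B 2, M3→B 5, M4→B 4, M5→C 2, M6→B 9, M7→B 5. Service 34; fixed 36; total 70.
No other subset beats 58.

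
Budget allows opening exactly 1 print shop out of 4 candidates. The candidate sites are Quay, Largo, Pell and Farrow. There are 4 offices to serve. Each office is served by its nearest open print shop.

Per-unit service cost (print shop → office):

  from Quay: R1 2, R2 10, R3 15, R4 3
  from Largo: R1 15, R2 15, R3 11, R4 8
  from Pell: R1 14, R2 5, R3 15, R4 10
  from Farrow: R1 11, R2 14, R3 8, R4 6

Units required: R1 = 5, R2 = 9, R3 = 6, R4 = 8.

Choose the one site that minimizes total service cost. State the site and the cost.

With exactly 1 open, each office uses its cheapest among the chosen.
{Quay}: R1→Quay 2·5=10, R2→Quay 10·9=90, R3→Quay 15·6=90, R4→Quay 3·8=24. Service cost 214.
{Farrow}: service cost 277
{Pell}: service cost 285
Among all 4 size-1 choices, {Quay} is lowest.

Choose Quay only; total service cost 214.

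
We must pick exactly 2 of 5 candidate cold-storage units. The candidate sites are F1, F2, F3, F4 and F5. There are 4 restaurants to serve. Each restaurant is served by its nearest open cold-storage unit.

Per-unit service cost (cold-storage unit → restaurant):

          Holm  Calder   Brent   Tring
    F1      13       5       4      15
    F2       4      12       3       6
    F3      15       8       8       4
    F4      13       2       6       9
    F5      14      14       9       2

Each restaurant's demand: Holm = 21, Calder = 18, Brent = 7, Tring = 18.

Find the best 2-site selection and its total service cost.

With exactly 2 open, each restaurant uses its cheapest among the chosen.
{F2, F4}: Holm→F2 4·21=84, Calder→F4 2·18=36, Brent→F2 3·7=21, Tring→F2 6·18=108. Service cost 249.
{F1, F2}: service cost 303
{F2, F3}: service cost 321
Among all 10 size-2 choices, {F2, F4} is lowest.

Choose F2 and F4; total service cost 249.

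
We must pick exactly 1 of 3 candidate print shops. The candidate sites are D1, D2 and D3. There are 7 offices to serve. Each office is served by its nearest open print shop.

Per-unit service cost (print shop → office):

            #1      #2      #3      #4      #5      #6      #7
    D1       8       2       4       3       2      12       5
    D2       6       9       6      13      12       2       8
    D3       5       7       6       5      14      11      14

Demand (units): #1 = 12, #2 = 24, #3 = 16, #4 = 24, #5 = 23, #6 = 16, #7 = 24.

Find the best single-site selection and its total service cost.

With exactly 1 open, each office uses its cheapest among the chosen.
{D1}: #1→D1 8·12=96, #2→D1 2·24=48, #3→D1 4·16=64, #4→D1 3·24=72, #5→D1 2·23=46, #6→D1 12·16=192, #7→D1 5·24=120. Service cost 638.
{D2}: service cost 1196
{D3}: service cost 1278
Among all 3 size-1 choices, {D1} is lowest.

Choose D1 only; total service cost 638.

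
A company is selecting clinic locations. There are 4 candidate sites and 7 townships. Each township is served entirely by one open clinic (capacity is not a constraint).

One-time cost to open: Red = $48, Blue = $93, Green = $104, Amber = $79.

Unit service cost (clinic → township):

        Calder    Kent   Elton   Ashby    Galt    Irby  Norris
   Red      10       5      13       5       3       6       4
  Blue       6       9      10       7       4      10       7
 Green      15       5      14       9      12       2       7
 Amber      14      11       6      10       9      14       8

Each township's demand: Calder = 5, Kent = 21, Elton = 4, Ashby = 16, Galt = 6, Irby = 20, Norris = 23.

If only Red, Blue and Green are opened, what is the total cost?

Each township is assigned to its cheapest site among the open ones.
{Red, Blue, Green}: Calder→Blue 6·5=30, Kent→Red 5·21=105, Elton→Blue 10·4=40, Ashby→Red 5·16=80, Galt→Red 3·6=18, Irby→Green 2·20=40, Norris→Red 4·23=92. Service 405; fixed 245; total 650.

Total cost: 650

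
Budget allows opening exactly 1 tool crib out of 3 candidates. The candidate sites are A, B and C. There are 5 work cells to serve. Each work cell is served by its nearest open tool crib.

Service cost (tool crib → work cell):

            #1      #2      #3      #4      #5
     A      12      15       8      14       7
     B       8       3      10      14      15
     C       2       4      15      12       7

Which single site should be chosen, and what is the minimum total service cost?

Choose C only; total service cost 40.

With exactly 1 open, each work cell uses its cheapest among the chosen.
{C}: #1→C 2, #2→C 4, #3→C 15, #4→C 12, #5→C 7. Service cost 40.
{B}: service cost 50
{A}: service cost 56
Among all 3 size-1 choices, {C} is lowest.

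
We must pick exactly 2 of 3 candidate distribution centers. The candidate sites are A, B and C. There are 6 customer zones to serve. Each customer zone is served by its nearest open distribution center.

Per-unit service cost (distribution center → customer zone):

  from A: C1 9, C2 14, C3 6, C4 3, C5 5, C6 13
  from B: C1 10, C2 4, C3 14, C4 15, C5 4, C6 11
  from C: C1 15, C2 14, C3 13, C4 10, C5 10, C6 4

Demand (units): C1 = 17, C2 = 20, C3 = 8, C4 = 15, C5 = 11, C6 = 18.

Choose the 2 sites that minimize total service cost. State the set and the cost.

Choose A and B; total service cost 568.

With exactly 2 open, each customer zone uses its cheapest among the chosen.
{A, B}: C1→A 9·17=153, C2→B 4·20=80, C3→A 6·8=48, C4→A 3·15=45, C5→B 4·11=44, C6→B 11·18=198. Service cost 568.
{B, C}: service cost 620
{A, C}: service cost 653
Among all 3 size-2 choices, {A, B} is lowest.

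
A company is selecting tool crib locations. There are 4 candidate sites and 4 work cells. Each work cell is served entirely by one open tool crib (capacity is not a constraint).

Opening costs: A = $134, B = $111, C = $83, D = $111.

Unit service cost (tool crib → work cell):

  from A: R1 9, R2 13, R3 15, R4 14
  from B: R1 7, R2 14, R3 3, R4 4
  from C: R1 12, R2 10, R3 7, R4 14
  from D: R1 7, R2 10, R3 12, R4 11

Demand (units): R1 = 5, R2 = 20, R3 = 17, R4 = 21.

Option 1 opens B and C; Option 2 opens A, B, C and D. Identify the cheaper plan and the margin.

Option 1: {B, C}: R1→B 7·5=35, R2→C 10·20=200, R3→B 3·17=51, R4→B 4·21=84. Service 370; fixed 194; total 564.
Option 2: {A, B, C, D}: R1→B 7·5=35, R2→C 10·20=200, R3→B 3·17=51, R4→B 4·21=84. Service 370; fixed 439; total 809.
Difference: |564 − 809| = 245.

Option 1 is cheaper by 245.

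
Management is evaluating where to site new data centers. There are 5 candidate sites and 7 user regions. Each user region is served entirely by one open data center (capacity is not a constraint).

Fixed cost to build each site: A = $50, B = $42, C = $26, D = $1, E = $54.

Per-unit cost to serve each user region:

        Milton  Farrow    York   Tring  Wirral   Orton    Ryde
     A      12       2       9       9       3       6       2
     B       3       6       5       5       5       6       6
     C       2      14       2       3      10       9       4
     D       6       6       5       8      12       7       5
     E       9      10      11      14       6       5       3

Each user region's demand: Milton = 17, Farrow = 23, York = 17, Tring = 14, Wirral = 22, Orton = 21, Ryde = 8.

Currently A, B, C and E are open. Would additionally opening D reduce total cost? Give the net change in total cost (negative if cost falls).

Current service cost with {A, B, C, E}: 343.
Adding D: each user region re-picks its cheapest; new service cost 343, saving 0.
Extra fixed cost: 1. Net change = 1 − 0 = 1.
(Totals: 515 → 516.)

No — net change +1 (cost rises by 1).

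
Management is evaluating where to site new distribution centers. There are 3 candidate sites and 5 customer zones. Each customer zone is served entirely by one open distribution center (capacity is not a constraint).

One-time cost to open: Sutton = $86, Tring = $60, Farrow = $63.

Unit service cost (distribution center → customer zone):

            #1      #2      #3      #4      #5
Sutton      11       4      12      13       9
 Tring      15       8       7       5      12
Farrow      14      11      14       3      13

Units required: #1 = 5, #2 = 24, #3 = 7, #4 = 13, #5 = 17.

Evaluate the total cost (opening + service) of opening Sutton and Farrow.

Total cost: 576

Each customer zone is assigned to its cheapest site among the open ones.
{Sutton, Farrow}: #1→Sutton 11·5=55, #2→Sutton 4·24=96, #3→Sutton 12·7=84, #4→Farrow 3·13=39, #5→Sutton 9·17=153. Service 427; fixed 149; total 576.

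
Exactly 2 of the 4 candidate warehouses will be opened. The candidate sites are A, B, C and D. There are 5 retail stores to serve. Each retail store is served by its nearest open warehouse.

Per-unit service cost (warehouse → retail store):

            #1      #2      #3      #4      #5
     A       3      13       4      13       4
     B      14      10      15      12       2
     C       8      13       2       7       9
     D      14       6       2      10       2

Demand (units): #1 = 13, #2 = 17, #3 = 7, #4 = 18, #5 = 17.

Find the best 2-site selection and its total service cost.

With exactly 2 open, each retail store uses its cheapest among the chosen.
{A, D}: #1→A 3·13=39, #2→D 6·17=102, #3→D 2·7=14, #4→D 10·18=180, #5→D 2·17=34. Service cost 369.
{C, D}: service cost 380
{B, C}: service cost 448
Among all 6 size-2 choices, {A, D} is lowest.

Choose A and D; total service cost 369.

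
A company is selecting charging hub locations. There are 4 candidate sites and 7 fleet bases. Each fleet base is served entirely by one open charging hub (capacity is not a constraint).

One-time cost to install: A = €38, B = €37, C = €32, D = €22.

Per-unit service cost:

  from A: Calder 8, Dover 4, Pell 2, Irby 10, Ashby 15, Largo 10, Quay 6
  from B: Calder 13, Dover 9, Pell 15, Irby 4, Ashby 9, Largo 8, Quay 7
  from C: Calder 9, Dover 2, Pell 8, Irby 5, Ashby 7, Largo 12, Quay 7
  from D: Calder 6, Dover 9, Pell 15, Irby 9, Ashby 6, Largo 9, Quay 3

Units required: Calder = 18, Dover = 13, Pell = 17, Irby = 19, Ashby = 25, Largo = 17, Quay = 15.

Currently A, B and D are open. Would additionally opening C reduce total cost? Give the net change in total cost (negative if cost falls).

No — net change +6 (cost rises by 6).

Current service cost with {A, B, D}: 601.
Adding C: each fleet base re-picks its cheapest; new service cost 575, saving 26.
Extra fixed cost: 32. Net change = 32 − 26 = 6.
(Totals: 698 → 704.)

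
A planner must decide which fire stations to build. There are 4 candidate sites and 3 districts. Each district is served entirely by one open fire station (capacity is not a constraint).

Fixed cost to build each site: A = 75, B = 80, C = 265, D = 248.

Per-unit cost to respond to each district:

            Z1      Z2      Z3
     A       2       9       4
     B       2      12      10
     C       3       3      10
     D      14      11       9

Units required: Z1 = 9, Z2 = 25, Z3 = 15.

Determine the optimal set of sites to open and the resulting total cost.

For any fixed open set, each district goes to its cheapest open site; total = fixed + service.
{A}: Z1→A 2·9=18, Z2→A 9·25=225, Z3→A 4·15=60. Service 303; fixed 75; total 378.
{A, B}: Z1→A 2·9=18, Z2→A 9·25=225, Z3→A 4·15=60. Service 303; fixed 155; total 458.
{A, C}: service 153 + fixed 340 = 493
{A, B, C, D}: service 153 + fixed 668 = 821
No other subset beats 378.

Open A only; minimum total cost 378.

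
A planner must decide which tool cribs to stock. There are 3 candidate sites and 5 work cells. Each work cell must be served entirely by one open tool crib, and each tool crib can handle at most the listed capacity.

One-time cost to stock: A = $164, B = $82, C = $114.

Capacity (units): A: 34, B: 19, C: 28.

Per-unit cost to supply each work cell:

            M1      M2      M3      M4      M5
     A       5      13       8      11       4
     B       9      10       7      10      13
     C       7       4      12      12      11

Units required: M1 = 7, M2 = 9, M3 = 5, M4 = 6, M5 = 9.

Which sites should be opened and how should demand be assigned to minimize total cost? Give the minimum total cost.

Open {B, C}: M1→C 7·7=49, M2→C 4·9=36, M3→B 7·5=35, M4→B 10·6=60, M5→C 11·9=99.
Loads: B carries 11/19, C carries 25/28. Service 279; fixed 196; total 475.
Next best feasible plan costs 489.

Minimum total cost: 475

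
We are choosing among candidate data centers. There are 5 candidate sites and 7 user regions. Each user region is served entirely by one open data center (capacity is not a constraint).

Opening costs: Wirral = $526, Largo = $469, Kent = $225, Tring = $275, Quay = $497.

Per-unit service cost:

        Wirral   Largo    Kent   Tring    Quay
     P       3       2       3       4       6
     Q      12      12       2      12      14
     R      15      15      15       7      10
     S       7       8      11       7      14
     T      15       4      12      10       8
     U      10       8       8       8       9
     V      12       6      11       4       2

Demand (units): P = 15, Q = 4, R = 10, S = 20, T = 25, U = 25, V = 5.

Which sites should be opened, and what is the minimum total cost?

Open Tring only; minimum total cost 1063.

For any fixed open set, each user region goes to its cheapest open site; total = fixed + service.
{Tring}: P→Tring 4·15=60, Q→Tring 12·4=48, R→Tring 7·10=70, S→Tring 7·20=140, T→Tring 10·25=250, U→Tring 8·25=200, V→Tring 4·5=20. Service 788; fixed 275; total 1063.
{Largo}: P→Largo 2·15=30, Q→Largo 12·4=48, R→Largo 15·10=150, S→Largo 8·20=160, T→Largo 4·25=100, U→Largo 8·25=200, V→Largo 6·5=30. Service 718; fixed 469; total 1187.
{Kent}: service 978 + fixed 225 = 1203
{Wirral, Largo, Kent, Tring, Quay}: service 558 + fixed 1992 = 2550
No other subset beats 1063.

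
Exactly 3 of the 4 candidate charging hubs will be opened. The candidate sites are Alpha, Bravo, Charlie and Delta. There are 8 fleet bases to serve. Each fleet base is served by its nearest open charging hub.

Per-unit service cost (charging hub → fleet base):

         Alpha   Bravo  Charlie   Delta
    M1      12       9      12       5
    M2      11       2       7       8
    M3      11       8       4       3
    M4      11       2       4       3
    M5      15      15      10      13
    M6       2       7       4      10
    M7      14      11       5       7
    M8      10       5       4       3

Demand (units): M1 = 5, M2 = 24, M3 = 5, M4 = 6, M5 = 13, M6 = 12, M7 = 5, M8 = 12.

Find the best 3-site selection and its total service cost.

With exactly 3 open, each fleet base uses its cheapest among the chosen.
{Bravo, Charlie, Delta}: M1→Delta 5·5=25, M2→Bravo 2·24=48, M3→Delta 3·5=15, M4→Bravo 2·6=12, M5→Charlie 10·13=130, M6→Charlie 4·12=48, M7→Charlie 5·5=25, M8→Delta 3·12=36. Service cost 339.
{Alpha, Bravo, Charlie}: service cost 352
{Alpha, Bravo, Delta}: service cost 364
Among all 4 size-3 choices, {Bravo, Charlie, Delta} is lowest.

Choose Bravo, Charlie and Delta; total service cost 339.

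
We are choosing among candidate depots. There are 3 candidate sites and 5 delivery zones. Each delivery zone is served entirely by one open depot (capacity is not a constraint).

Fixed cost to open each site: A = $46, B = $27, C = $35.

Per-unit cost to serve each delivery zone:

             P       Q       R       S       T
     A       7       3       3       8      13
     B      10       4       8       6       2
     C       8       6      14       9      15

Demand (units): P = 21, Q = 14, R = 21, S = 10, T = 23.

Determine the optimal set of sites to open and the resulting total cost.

Open A and B; minimum total cost 431.

For any fixed open set, each delivery zone goes to its cheapest open site; total = fixed + service.
{A, B}: P→A 7·21=147, Q→A 3·14=42, R→A 3·21=63, S→B 6·10=60, T→B 2·23=46. Service 358; fixed 73; total 431.
{A, B, C}: service 358 + fixed 108 = 466
{B, C}: service 498 + fixed 62 = 560
{B}: service 540 + fixed 27 = 567
(All 7 nonempty subsets were checked; A and B is lowest.)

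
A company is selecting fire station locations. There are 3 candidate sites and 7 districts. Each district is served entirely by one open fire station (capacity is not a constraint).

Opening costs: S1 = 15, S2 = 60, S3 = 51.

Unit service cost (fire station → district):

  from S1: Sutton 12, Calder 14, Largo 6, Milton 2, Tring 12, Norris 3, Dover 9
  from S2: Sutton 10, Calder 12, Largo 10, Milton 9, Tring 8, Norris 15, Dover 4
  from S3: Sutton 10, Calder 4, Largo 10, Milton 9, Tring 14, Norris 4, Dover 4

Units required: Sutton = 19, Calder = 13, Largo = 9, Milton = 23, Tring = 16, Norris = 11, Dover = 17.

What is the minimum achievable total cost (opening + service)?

Minimum total cost: 697

For any fixed open set, each district goes to its cheapest open site; total = fixed + service.
{S1, S2, S3}: Sutton→S2 10·19=190, Calder→S3 4·13=52, Largo→S1 6·9=54, Milton→S1 2·23=46, Tring→S2 8·16=128, Norris→S1 3·11=33, Dover→S2 4·17=68. Service 571; fixed 126; total 697.
{S1, S3}: service 635 + fixed 66 = 701
{S1, S2}: service 675 + fixed 75 = 750
{S1}: service 888 + fixed 15 = 903
(All 7 nonempty subsets were checked; S1, S2 and S3 is lowest.)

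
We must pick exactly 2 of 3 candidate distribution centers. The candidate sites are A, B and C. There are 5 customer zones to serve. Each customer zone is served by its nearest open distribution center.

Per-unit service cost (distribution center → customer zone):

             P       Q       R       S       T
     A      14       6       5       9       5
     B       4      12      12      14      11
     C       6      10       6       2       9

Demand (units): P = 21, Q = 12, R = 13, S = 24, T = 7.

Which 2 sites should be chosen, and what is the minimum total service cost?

Choose A and C; total service cost 346.

With exactly 2 open, each customer zone uses its cheapest among the chosen.
{A, C}: P→C 6·21=126, Q→A 6·12=72, R→A 5·13=65, S→C 2·24=48, T→A 5·7=35. Service cost 346.
{B, C}: service cost 393
{A, B}: service cost 472
Among all 3 size-2 choices, {A, C} is lowest.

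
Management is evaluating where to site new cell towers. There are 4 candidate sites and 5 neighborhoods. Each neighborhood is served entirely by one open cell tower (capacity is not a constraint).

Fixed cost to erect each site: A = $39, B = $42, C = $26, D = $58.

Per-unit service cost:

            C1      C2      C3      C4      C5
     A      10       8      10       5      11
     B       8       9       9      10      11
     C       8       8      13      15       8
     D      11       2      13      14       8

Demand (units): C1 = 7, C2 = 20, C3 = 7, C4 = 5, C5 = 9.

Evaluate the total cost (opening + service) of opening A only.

Each neighborhood is assigned to its cheapest site among the open ones.
{A}: C1→A 10·7=70, C2→A 8·20=160, C3→A 10·7=70, C4→A 5·5=25, C5→A 11·9=99. Service 424; fixed 39; total 463.

Total cost: 463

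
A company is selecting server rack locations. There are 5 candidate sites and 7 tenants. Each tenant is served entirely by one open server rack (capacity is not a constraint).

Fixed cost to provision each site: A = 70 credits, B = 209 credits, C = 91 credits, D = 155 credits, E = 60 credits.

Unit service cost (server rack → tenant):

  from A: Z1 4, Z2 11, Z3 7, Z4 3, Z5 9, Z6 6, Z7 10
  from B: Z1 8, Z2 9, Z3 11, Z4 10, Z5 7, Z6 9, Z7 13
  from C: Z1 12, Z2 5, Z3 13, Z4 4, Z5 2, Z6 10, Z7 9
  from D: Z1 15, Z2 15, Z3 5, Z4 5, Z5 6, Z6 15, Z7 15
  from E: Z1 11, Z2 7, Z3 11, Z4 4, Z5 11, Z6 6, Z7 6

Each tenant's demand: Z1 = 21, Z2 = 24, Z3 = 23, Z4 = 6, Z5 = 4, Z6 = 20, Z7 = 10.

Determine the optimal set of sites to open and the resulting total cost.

For any fixed open set, each tenant goes to its cheapest open site; total = fixed + service.
{A, C}: Z1→A 4·21=84, Z2→C 5·24=120, Z3→A 7·23=161, Z4→A 3·6=18, Z5→C 2·4=8, Z6→A 6·20=120, Z7→C 9·10=90. Service 601; fixed 161; total 762.
{A, E}: service 647 + fixed 130 = 777
{A, C, E}: service 571 + fixed 221 = 792
{A, B, C, D, E}: Z1→A 4·21=84, Z2→C 5·24=120, Z3→D 5·23=115, Z4→A 3·6=18, Z5→C 2·4=8, Z6→A 6·20=120, Z7→E 6·10=60. Service 525; fixed 585; total 1110.
No other subset beats 762.

Open A and C; minimum total cost 762.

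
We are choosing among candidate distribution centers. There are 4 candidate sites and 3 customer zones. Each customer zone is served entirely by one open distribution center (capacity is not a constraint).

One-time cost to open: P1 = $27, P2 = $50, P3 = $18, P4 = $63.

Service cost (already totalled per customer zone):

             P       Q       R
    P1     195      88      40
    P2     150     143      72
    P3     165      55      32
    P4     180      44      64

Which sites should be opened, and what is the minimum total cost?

For any fixed open set, each customer zone goes to its cheapest open site; total = fixed + service.
{P3}: P→P3 165, Q→P3 55, R→P3 32. Service 252; fixed 18; total 270.
{P1, P3}: P→P3 165, Q→P3 55, R→P3 32. Service 252; fixed 45; total 297.
{P2, P3}: service 237 + fixed 68 = 305
{P1, P2, P3, P4}: P→P2 150, Q→P4 44, R→P3 32. Service 226; fixed 158; total 384.
No other subset beats 270.

Open P3 only; minimum total cost 270.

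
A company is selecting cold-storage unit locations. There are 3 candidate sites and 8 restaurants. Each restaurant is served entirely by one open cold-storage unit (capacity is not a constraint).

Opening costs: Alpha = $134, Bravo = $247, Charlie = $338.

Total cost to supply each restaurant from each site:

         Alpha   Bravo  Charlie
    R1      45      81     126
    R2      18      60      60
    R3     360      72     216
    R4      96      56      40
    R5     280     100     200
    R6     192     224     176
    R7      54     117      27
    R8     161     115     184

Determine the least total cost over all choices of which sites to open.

For any fixed open set, each restaurant goes to its cheapest open site; total = fixed + service.
{Alpha, Bravo}: R1→Alpha 45, R2→Alpha 18, R3→Bravo 72, R4→Bravo 56, R5→Bravo 100, R6→Alpha 192, R7→Alpha 54, R8→Bravo 115. Service 652; fixed 381; total 1033.
{Bravo}: service 825 + fixed 247 = 1072
{Bravo, Charlie}: service 671 + fixed 585 = 1256
{Alpha, Bravo, Charlie}: R1→Alpha 45, R2→Alpha 18, R3→Bravo 72, R4→Charlie 40, R5→Bravo 100, R6→Charlie 176, R7→Charlie 27, R8→Bravo 115. Service 593; fixed 719; total 1312.
No other subset beats 1033.

Minimum total cost: 1033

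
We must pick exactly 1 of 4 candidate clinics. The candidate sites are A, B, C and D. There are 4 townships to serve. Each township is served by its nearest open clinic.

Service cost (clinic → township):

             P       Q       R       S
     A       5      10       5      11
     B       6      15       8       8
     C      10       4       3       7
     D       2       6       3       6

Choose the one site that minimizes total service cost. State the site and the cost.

Choose D only; total service cost 17.

With exactly 1 open, each township uses its cheapest among the chosen.
{D}: P→D 2, Q→D 6, R→D 3, S→D 6. Service cost 17.
{C}: service cost 24
{A}: service cost 31
Among all 4 size-1 choices, {D} is lowest.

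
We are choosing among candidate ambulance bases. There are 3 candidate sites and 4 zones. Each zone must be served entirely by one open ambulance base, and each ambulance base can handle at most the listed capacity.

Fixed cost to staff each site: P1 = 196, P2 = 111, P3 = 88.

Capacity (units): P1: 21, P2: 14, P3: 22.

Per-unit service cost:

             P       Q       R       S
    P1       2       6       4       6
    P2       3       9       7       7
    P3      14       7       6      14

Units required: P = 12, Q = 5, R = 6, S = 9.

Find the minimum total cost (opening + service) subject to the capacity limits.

Open {P2, P3}: P→P2 3·12=36, Q→P3 7·5=35, R→P3 6·6=36, S→P3 14·9=126.
Loads: P2 carries 12/14, P3 carries 20/22. Service 233; fixed 199; total 432.
Next best feasible plan costs 433.

Minimum total cost: 432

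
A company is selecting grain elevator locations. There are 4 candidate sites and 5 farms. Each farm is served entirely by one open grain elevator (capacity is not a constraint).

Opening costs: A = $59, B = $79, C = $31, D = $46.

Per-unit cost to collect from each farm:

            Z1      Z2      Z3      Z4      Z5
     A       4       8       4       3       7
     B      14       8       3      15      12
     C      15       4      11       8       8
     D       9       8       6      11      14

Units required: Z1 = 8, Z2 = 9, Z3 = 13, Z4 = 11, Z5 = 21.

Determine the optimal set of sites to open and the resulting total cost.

Open A and C; minimum total cost 390.

For any fixed open set, each farm goes to its cheapest open site; total = fixed + service.
{A, C}: Z1→A 4·8=32, Z2→C 4·9=36, Z3→A 4·13=52, Z4→A 3·11=33, Z5→A 7·21=147. Service 300; fixed 90; total 390.
{A}: Z1→A 4·8=32, Z2→A 8·9=72, Z3→A 4·13=52, Z4→A 3·11=33, Z5→A 7·21=147. Service 336; fixed 59; total 395.
{A, C, D}: service 300 + fixed 136 = 436
{A, B, C, D}: service 287 + fixed 215 = 502
No other subset beats 390.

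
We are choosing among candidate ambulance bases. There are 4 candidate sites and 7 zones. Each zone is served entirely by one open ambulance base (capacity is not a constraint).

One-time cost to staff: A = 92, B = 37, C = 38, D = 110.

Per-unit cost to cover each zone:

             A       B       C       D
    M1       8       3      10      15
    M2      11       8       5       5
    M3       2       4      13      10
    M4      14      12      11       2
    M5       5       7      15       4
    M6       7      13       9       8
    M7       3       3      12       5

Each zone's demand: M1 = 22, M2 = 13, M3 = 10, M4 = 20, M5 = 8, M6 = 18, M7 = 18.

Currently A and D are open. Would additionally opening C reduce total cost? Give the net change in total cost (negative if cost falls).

No — net change +38 (cost rises by 38).

Current service cost with {A, D}: 513.
Adding C: each zone re-picks its cheapest; new service cost 513, saving 0.
Extra fixed cost: 38. Net change = 38 − 0 = 38.
(Totals: 715 → 753.)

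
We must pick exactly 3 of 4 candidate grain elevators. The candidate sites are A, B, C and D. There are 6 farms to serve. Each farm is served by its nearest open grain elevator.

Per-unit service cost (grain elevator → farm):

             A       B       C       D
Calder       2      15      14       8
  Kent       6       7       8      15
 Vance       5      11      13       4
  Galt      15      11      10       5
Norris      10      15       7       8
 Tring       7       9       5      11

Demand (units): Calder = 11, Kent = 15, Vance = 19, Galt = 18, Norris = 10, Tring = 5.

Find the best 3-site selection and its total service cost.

Choose A, C and D; total service cost 373.

With exactly 3 open, each farm uses its cheapest among the chosen.
{A, C, D}: Calder→A 2·11=22, Kent→A 6·15=90, Vance→D 4·19=76, Galt→D 5·18=90, Norris→C 7·10=70, Tring→C 5·5=25. Service cost 373.
{A, B, D}: service cost 393
{B, C, D}: service cost 454
Among all 4 size-3 choices, {A, C, D} is lowest.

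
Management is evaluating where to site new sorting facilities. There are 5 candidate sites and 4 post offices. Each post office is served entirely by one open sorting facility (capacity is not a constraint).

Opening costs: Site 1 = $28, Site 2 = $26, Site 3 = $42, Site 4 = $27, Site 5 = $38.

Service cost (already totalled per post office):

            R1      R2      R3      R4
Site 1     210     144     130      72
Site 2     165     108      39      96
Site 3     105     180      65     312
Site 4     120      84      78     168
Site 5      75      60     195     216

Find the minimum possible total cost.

Minimum total cost: 334

For any fixed open set, each post office goes to its cheapest open site; total = fixed + service.
{Site 2, Site 5}: R1→Site 5 75, R2→Site 5 60, R3→Site 2 39, R4→Site 2 96. Service 270; fixed 64; total 334.
{Site 1, Site 2, Site 5}: R1→Site 5 75, R2→Site 5 60, R3→Site 2 39, R4→Site 1 72. Service 246; fixed 92; total 338.
{Site 2, Site 4, Site 5}: service 270 + fixed 91 = 361
{Site 1, Site 2, Site 3, Site 4, Site 5}: R1→Site 5 75, R2→Site 5 60, R3→Site 2 39, R4→Site 1 72. Service 246; fixed 161; total 407.
No other subset beats 334.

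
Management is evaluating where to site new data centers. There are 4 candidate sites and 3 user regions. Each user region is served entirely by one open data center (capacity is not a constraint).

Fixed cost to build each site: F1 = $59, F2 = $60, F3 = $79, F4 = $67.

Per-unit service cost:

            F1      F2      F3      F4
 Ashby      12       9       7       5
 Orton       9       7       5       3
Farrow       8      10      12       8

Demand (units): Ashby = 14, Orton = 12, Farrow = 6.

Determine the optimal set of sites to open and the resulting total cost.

Open F4 only; minimum total cost 221.

For any fixed open set, each user region goes to its cheapest open site; total = fixed + service.
{F4}: Ashby→F4 5·14=70, Orton→F4 3·12=36, Farrow→F4 8·6=48. Service 154; fixed 67; total 221.
{F1, F4}: Ashby→F4 5·14=70, Orton→F4 3·12=36, Farrow→F1 8·6=48. Service 154; fixed 126; total 280.
{F2, F4}: service 154 + fixed 127 = 281
{F1, F2, F3, F4}: service 154 + fixed 265 = 419
No other subset beats 221.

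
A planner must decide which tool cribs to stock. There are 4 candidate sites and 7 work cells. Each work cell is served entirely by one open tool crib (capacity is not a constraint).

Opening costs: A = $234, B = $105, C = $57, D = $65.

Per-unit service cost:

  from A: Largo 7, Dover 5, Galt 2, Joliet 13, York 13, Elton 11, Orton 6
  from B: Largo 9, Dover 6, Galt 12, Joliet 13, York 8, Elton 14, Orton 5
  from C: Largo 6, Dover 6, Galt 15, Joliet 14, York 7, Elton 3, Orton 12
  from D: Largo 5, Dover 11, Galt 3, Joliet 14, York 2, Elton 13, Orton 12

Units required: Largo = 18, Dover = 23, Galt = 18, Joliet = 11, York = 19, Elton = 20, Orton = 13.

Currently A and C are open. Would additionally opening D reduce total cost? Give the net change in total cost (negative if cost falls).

Current service cost with {A, C}: 673.
Adding D: each work cell re-picks its cheapest; new service cost 560, saving 113.
Extra fixed cost: 65. Net change = 65 − 113 = -48.
(Totals: 964 → 916.)

Yes — net change −48 (cost falls by 48).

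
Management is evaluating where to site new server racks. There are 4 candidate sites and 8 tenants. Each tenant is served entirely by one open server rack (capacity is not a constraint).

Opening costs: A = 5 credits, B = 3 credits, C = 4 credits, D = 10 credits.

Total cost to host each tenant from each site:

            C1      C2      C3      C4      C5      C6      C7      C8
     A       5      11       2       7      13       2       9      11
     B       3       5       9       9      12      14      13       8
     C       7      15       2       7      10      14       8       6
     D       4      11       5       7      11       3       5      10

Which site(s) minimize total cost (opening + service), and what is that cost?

Open A, B and C; minimum total cost 55.

For any fixed open set, each tenant goes to its cheapest open site; total = fixed + service.
{A, B, C}: C1→B 3, C2→B 5, C3→A 2, C4→A 7, C5→C 10, C6→A 2, C7→C 8, C8→C 6. Service 43; fixed 12; total 55.
{A, B}: C1→B 3, C2→B 5, C3→A 2, C4→A 7, C5→B 12, C6→A 2, C7→A 9, C8→B 8. Service 48; fixed 8; total 56.
{B, C, D}: C1→B 3, C2→B 5, C3→C 2, C4→C 7, C5→C 10, C6→D 3, C7→D 5, C8→C 6. Service 41; fixed 17; total 58.
{A, B, C, D}: C1→B 3, C2→B 5, C3→A 2, C4→A 7, C5→C 10, C6→A 2, C7→D 5, C8→C 6. Service 40; fixed 22; total 62.
No other subset beats 55.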